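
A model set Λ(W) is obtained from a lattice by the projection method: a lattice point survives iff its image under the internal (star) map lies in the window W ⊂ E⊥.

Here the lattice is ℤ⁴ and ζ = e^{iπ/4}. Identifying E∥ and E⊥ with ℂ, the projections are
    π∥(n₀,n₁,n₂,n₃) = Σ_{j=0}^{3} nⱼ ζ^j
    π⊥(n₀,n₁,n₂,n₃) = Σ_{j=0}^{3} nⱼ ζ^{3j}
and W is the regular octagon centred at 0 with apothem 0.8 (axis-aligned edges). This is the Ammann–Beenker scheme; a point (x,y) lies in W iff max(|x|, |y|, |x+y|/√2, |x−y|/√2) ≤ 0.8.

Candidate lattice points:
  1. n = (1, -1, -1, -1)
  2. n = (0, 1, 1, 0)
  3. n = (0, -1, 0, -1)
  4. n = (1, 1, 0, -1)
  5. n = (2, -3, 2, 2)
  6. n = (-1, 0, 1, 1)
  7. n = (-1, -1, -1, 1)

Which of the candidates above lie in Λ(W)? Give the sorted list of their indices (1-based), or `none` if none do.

2, 4, 6

With ζ = e^{iπ/4} the internal vectors are ζ^0,ζ^3,ζ^6,ζ^9.
#1 (1, -1, -1, -1): internal (1.000000, -0.414214); octagon support 1.000000 vs apothem 0.8 → ∉ W
#2 (0, 1, 1, 0): internal (-0.707107, -0.292893); octagon support 0.707107 vs apothem 0.8 → ∈ W
#3 (0, -1, 0, -1): internal (0.000000, -1.414214); octagon support 1.414214 vs apothem 0.8 → ∉ W
#4 (1, 1, 0, -1): internal (-0.414214, 0.000000); octagon support 0.414214 vs apothem 0.8 → ∈ W
#5 (2, -3, 2, 2): internal (5.535534, -2.707107); octagon support 5.828427 vs apothem 0.8 → ∉ W
#6 (-1, 0, 1, 1): internal (-0.292893, -0.292893); octagon support 0.414214 vs apothem 0.8 → ∈ W
#7 (-1, -1, -1, 1): internal (0.414214, 1.000000); octagon support 1.000000 vs apothem 0.8 → ∉ W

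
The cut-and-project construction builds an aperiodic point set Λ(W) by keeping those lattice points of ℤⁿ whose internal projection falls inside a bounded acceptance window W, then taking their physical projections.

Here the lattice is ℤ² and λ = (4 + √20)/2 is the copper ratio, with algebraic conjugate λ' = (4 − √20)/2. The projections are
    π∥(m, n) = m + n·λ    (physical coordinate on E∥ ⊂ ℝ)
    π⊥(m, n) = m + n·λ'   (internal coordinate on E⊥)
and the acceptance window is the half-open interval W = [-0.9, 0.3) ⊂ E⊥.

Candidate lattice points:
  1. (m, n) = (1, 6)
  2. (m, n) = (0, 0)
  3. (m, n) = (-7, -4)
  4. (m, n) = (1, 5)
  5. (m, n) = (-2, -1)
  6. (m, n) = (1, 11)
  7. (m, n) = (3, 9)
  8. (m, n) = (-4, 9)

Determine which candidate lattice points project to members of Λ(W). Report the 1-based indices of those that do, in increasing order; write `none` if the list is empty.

1, 2, 4

Compute λ' = (4−√20)/2 = -0.2361, so π⊥(m,n) = m -0.2361·n.
#1 (1,6): internal coord 1 + (6)·λ' = -0.4164; -0.4164 ∈ [-0.9, 0.3) → IN Λ
#2 (0,0): internal coord 0 + (0)·λ' = +0.0000; +0.0000 ∈ [-0.9, 0.3) → IN Λ
#3 (-7,-4): internal coord -7 + (-4)·λ' = -6.0557; -6.0557 ∉ [-0.9, 0.3) → out
#4 (1,5): internal coord 1 + (5)·λ' = -0.1803; -0.1803 ∈ [-0.9, 0.3) → IN Λ
#5 (-2,-1): internal coord -2 + (-1)·λ' = -1.7639; -1.7639 ∉ [-0.9, 0.3) → out
#6 (1,11): internal coord 1 + (11)·λ' = -1.5967; -1.5967 ∉ [-0.9, 0.3) → out
#7 (3,9): internal coord 3 + (9)·λ' = +0.8754; +0.8754 ∉ [-0.9, 0.3) → out
#8 (-4,9): internal coord -4 + (9)·λ' = -6.1246; -6.1246 ∉ [-0.9, 0.3) → out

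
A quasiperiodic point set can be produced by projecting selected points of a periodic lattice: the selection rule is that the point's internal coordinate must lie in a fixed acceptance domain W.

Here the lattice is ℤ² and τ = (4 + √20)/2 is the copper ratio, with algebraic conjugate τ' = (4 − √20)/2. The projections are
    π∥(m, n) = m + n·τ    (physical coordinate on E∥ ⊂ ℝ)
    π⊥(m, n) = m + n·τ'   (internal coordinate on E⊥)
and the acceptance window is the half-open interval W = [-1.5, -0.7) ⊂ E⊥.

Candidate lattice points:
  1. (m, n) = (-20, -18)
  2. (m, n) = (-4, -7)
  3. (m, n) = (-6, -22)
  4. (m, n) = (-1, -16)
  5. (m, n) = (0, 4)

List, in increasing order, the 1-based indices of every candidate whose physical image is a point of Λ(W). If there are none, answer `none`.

3, 5

Numerically τ ≈ 4.2361 and τ' = −1/τ ≈ -0.2361.
#1 (-20,-18): internal coord -20 + (-18)·τ' = -15.7508; -15.7508 ∉ [-1.5, -0.7) → out
#2 (-4,-7): internal coord -4 + (-7)·τ' = -2.3475; -2.3475 ∉ [-1.5, -0.7) → out
#3 (-6,-22): internal coord -6 + (-22)·τ' = -0.8065; -0.8065 ∈ [-1.5, -0.7) → IN Λ
#4 (-1,-16): internal coord -1 + (-16)·τ' = +2.7771; +2.7771 ∉ [-1.5, -0.7) → out
#5 (0,4): internal coord 0 + (4)·τ' = -0.9443; -0.9443 ∈ [-1.5, -0.7) → IN Λ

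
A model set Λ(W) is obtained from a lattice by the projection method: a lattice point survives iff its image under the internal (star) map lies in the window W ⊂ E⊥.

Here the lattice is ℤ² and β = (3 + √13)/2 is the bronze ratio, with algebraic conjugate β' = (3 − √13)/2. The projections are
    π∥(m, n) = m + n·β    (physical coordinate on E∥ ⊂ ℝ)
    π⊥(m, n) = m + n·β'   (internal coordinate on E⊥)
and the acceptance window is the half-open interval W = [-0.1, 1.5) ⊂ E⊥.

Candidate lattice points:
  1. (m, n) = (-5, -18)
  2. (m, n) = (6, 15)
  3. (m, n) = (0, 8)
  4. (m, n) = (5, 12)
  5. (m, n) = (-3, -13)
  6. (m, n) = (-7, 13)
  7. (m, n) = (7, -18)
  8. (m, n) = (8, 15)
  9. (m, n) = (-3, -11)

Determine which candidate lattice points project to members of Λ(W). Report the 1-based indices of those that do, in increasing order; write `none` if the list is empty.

1, 2, 4, 5, 9

Numerically β ≈ 3.3028 and β' = −1/β ≈ -0.3028.
#1 (-5,-18): internal coord -5 + (-18)·β' = +0.4500; +0.4500 ∈ [-0.1, 1.5) → IN Λ
#2 (6,15): internal coord 6 + (15)·β' = +1.4584; +1.4584 ∈ [-0.1, 1.5) → IN Λ
#3 (0,8): internal coord 0 + (8)·β' = -2.4222; -2.4222 ∉ [-0.1, 1.5) → out
#4 (5,12): internal coord 5 + (12)·β' = +1.3667; +1.3667 ∈ [-0.1, 1.5) → IN Λ
#5 (-3,-13): internal coord -3 + (-13)·β' = +0.9361; +0.9361 ∈ [-0.1, 1.5) → IN Λ
#6 (-7,13): internal coord -7 + (13)·β' = -10.9361; -10.9361 ∉ [-0.1, 1.5) → out
#7 (7,-18): internal coord 7 + (-18)·β' = +12.4500; +12.4500 ∉ [-0.1, 1.5) → out
#8 (8,15): internal coord 8 + (15)·β' = +3.4584; +3.4584 ∉ [-0.1, 1.5) → out
#9 (-3,-11): internal coord -3 + (-11)·β' = +0.3305; +0.3305 ∈ [-0.1, 1.5) → IN Λ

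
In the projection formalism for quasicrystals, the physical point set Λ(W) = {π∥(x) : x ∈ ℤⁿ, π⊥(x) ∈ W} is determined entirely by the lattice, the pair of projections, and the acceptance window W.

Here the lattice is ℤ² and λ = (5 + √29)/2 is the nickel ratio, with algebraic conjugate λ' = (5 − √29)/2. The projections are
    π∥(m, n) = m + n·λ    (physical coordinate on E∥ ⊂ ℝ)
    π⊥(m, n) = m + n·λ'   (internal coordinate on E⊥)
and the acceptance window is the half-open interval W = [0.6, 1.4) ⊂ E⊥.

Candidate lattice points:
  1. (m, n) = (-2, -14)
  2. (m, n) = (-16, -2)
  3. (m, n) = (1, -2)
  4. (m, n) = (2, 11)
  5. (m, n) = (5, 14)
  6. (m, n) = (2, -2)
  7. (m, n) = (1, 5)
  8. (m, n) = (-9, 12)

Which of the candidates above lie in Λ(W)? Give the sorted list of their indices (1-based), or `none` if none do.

1, 3

Numerically λ ≈ 5.19258 and λ' = −1/λ ≈ -0.19258.
candidate 1: (m,n)=(-2,-14) → π∥ = -2-14·λ ≈ -74.69615, π⊥ = -2-14·λ' ≈ 0.69615 ∈ [0.6, 1.4) ⇒ IN Λ
candidate 2: (m,n)=(-16,-2) → π∥ = -16-2·λ ≈ -26.38516, π⊥ = -16-2·λ' ≈ -15.61484 ∉ [0.6, 1.4) ⇒ out
candidate 3: (m,n)=(1,-2) → π∥ = 1-2·λ ≈ -9.38516, π⊥ = 1-2·λ' ≈ 1.38516 ∈ [0.6, 1.4) ⇒ IN Λ
candidate 4: (m,n)=(2,11) → π∥ = 2+11·λ ≈ 59.11841, π⊥ = 2+11·λ' ≈ -0.11841 ∉ [0.6, 1.4) ⇒ out
candidate 5: (m,n)=(5,14) → π∥ = 5+14·λ ≈ 77.69615, π⊥ = 5+14·λ' ≈ 2.30385 ∉ [0.6, 1.4) ⇒ out
candidate 6: (m,n)=(2,-2) → π∥ = 2-2·λ ≈ -8.38516, π⊥ = 2-2·λ' ≈ 2.38516 ∉ [0.6, 1.4) ⇒ out
candidate 7: (m,n)=(1,5) → π∥ = 1+5·λ ≈ 26.96291, π⊥ = 1+5·λ' ≈ 0.03709 ∉ [0.6, 1.4) ⇒ out
candidate 8: (m,n)=(-9,12) → π∥ = -9+12·λ ≈ 53.31099, π⊥ = -9+12·λ' ≈ -11.31099 ∉ [0.6, 1.4) ⇒ out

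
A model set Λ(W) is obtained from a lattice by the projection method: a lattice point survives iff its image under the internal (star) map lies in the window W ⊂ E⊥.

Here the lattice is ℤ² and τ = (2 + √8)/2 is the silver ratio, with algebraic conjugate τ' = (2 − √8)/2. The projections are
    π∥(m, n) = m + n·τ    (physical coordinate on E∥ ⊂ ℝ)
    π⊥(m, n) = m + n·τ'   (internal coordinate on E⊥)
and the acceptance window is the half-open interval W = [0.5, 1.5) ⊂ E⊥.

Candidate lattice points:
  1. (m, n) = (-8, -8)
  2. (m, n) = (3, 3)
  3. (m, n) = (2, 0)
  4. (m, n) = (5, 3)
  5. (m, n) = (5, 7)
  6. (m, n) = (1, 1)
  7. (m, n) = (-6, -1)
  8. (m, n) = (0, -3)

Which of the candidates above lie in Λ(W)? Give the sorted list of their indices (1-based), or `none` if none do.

Numerically τ ≈ 2.414214 and τ' = −1/τ ≈ -0.414214.
#1 (-8,-8): internal coord -8 + (-8)·τ' = -4.686292; -4.686292 ∉ [0.5, 1.5) → out
#2 (3,3): internal coord 3 + (3)·τ' = +1.757359; +1.757359 ∉ [0.5, 1.5) → out
#3 (2,0): internal coord 2 + (0)·τ' = +2.000000; +2.000000 ∉ [0.5, 1.5) → out
#4 (5,3): internal coord 5 + (3)·τ' = +3.757359; +3.757359 ∉ [0.5, 1.5) → out
#5 (5,7): internal coord 5 + (7)·τ' = +2.100505; +2.100505 ∉ [0.5, 1.5) → out
#6 (1,1): internal coord 1 + (1)·τ' = +0.585786; +0.585786 ∈ [0.5, 1.5) → IN Λ
#7 (-6,-1): internal coord -6 + (-1)·τ' = -5.585786; -5.585786 ∉ [0.5, 1.5) → out
#8 (0,-3): internal coord 0 + (-3)·τ' = +1.242641; +1.242641 ∈ [0.5, 1.5) → IN Λ

6, 8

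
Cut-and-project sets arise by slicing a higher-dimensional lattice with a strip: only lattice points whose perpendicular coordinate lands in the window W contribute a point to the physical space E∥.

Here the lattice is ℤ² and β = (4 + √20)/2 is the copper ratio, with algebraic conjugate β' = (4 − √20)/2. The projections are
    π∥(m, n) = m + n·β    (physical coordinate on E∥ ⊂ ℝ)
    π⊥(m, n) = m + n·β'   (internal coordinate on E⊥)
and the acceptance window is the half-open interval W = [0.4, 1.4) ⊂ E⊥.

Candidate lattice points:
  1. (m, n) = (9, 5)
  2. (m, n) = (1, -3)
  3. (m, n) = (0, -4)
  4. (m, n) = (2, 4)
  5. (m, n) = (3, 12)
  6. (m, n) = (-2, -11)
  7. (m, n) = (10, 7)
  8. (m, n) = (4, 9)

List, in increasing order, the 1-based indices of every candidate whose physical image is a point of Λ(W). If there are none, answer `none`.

β' = (4−√20)/2 ≈ -0.2361.
#1 (9,5): internal coord 9 + (5)·β' = +7.8197; +7.8197 ∉ [0.4, 1.4) → out
#2 (1,-3): internal coord 1 + (-3)·β' = +1.7082; +1.7082 ∉ [0.4, 1.4) → out
#3 (0,-4): internal coord 0 + (-4)·β' = +0.9443; +0.9443 ∈ [0.4, 1.4) → IN Λ
#4 (2,4): internal coord 2 + (4)·β' = +1.0557; +1.0557 ∈ [0.4, 1.4) → IN Λ
#5 (3,12): internal coord 3 + (12)·β' = +0.1672; +0.1672 ∉ [0.4, 1.4) → out
#6 (-2,-11): internal coord -2 + (-11)·β' = +0.5967; +0.5967 ∈ [0.4, 1.4) → IN Λ
#7 (10,7): internal coord 10 + (7)·β' = +8.3475; +8.3475 ∉ [0.4, 1.4) → out
#8 (4,9): internal coord 4 + (9)·β' = +1.8754; +1.8754 ∉ [0.4, 1.4) → out

3, 4, 6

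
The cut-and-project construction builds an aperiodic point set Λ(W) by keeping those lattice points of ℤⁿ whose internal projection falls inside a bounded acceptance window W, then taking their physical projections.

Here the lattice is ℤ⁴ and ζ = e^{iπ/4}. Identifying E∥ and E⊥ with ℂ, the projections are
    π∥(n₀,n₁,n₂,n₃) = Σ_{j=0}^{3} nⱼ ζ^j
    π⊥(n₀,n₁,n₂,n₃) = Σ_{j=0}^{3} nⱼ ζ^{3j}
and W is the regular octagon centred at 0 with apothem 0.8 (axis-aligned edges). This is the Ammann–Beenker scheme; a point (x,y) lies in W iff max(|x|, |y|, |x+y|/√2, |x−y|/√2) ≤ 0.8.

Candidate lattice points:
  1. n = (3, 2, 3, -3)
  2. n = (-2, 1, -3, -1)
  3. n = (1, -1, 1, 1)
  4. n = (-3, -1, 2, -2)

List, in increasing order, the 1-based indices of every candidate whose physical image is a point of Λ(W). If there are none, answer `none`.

Internal map: ζ^{3j} for j=0..3 gives (1,0), (−√2/2,√2/2), (0,−1), (√2/2,√2/2).
candidate 1: n = (3, 2, 3, -3) → π⊥ ≈ (-0.5355, -3.7071); max(|x|,|y|,|x±y|/√2) = 3.7071 > 0.8 ⇒ ∉ W
candidate 2: n = (-2, 1, -3, -1) → π⊥ ≈ (-3.4142, +3.0000); max(|x|,|y|,|x±y|/√2) = 4.5355 > 0.8 ⇒ ∉ W
candidate 3: n = (1, -1, 1, 1) → π⊥ ≈ (+2.4142, -1.0000); max(|x|,|y|,|x±y|/√2) = 2.4142 > 0.8 ⇒ ∉ W
candidate 4: n = (-3, -1, 2, -2) → π⊥ ≈ (-3.7071, -4.1213); max(|x|,|y|,|x±y|/√2) = 5.5355 > 0.8 ⇒ ∉ W

none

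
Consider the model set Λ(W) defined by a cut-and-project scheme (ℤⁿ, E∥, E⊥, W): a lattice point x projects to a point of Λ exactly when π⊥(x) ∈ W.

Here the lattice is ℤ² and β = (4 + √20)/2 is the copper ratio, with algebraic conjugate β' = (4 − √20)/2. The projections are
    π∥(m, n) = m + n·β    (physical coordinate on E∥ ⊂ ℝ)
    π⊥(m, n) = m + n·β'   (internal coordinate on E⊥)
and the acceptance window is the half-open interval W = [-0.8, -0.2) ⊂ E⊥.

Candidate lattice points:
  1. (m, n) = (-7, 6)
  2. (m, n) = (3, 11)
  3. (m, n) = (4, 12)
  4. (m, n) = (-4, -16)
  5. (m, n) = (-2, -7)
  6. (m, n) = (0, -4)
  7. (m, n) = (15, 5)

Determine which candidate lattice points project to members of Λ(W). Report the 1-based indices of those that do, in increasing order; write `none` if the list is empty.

4, 5

β' = (4−√20)/2 ≈ -0.23607.
[1] lift (-7,6): star map gives -8.41641; window check -0.8 ≤ -8.41641 < -0.2 is false → out
[2] lift (3,11): star map gives 0.40325; window check -0.8 ≤ 0.40325 < -0.2 is false → out
[3] lift (4,12): star map gives 1.16718; window check -0.8 ≤ 1.16718 < -0.2 is false → out
[4] lift (-4,-16): star map gives -0.22291; window check -0.8 ≤ -0.22291 < -0.2 is true → IN Λ
[5] lift (-2,-7): star map gives -0.34752; window check -0.8 ≤ -0.34752 < -0.2 is true → IN Λ
[6] lift (0,-4): star map gives 0.94427; window check -0.8 ≤ 0.94427 < -0.2 is false → out
[7] lift (15,5): star map gives 13.81966; window check -0.8 ≤ 13.81966 < -0.2 is false → out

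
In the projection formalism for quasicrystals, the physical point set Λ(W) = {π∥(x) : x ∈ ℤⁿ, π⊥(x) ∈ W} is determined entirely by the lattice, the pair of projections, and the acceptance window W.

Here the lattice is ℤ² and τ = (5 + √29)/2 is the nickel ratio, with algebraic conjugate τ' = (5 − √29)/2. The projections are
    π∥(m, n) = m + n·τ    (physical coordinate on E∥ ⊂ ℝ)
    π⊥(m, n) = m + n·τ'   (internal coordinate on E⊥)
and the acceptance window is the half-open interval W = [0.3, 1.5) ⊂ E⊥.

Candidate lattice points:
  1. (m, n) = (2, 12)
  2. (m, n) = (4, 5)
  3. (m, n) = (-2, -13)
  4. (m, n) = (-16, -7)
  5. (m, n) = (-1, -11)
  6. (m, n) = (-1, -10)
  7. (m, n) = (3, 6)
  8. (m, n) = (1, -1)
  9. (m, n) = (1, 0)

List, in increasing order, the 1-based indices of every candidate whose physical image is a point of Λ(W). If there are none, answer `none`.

Compute τ' = (5−√29)/2 = -0.1926, so π⊥(m,n) = m -0.1926·n.
candidate 1: (m,n)=(2,12) → π∥ = 2+12·τ ≈ 64.3110, π⊥ = 2+12·τ' ≈ -0.3110 ∉ [0.3, 1.5) ⇒ out
candidate 2: (m,n)=(4,5) → π∥ = 4+5·τ ≈ 29.9629, π⊥ = 4+5·τ' ≈ 3.0371 ∉ [0.3, 1.5) ⇒ out
candidate 3: (m,n)=(-2,-13) → π∥ = -2-13·τ ≈ -69.5036, π⊥ = -2-13·τ' ≈ 0.5036 ∈ [0.3, 1.5) ⇒ IN Λ
candidate 4: (m,n)=(-16,-7) → π∥ = -16-7·τ ≈ -52.3481, π⊥ = -16-7·τ' ≈ -14.6519 ∉ [0.3, 1.5) ⇒ out
candidate 5: (m,n)=(-1,-11) → π∥ = -1-11·τ ≈ -58.1184, π⊥ = -1-11·τ' ≈ 1.1184 ∈ [0.3, 1.5) ⇒ IN Λ
candidate 6: (m,n)=(-1,-10) → π∥ = -1-10·τ ≈ -52.9258, π⊥ = -1-10·τ' ≈ 0.9258 ∈ [0.3, 1.5) ⇒ IN Λ
candidate 7: (m,n)=(3,6) → π∥ = 3+6·τ ≈ 34.1555, π⊥ = 3+6·τ' ≈ 1.8445 ∉ [0.3, 1.5) ⇒ out
candidate 8: (m,n)=(1,-1) → π∥ = 1-1·τ ≈ -4.1926, π⊥ = 1-1·τ' ≈ 1.1926 ∈ [0.3, 1.5) ⇒ IN Λ
candidate 9: (m,n)=(1,0) → π∥ = 1+0·τ ≈ 1.0000, π⊥ = 1+0·τ' ≈ 1.0000 ∈ [0.3, 1.5) ⇒ IN Λ

3, 5, 6, 8, 9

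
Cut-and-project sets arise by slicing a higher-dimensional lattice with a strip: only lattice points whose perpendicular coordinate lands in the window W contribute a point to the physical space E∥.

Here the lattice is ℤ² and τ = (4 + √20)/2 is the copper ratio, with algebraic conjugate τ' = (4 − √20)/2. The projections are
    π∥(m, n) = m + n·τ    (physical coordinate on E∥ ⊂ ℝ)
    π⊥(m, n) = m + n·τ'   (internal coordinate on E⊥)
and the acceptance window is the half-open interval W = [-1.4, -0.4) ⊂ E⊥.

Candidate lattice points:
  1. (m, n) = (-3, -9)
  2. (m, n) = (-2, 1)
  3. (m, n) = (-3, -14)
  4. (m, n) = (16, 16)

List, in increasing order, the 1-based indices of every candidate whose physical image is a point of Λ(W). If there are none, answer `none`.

1

Numerically τ ≈ 4.2361 and τ' = −1/τ ≈ -0.2361.
[1] lift (-3,-9): star map gives -0.8754; window check -1.4 ≤ -0.8754 < -0.4 is true → IN Λ
[2] lift (-2,1): star map gives -2.2361; window check -1.4 ≤ -2.2361 < -0.4 is false → out
[3] lift (-3,-14): star map gives 0.3050; window check -1.4 ≤ 0.3050 < -0.4 is false → out
[4] lift (16,16): star map gives 12.2229; window check -1.4 ≤ 12.2229 < -0.4 is false → out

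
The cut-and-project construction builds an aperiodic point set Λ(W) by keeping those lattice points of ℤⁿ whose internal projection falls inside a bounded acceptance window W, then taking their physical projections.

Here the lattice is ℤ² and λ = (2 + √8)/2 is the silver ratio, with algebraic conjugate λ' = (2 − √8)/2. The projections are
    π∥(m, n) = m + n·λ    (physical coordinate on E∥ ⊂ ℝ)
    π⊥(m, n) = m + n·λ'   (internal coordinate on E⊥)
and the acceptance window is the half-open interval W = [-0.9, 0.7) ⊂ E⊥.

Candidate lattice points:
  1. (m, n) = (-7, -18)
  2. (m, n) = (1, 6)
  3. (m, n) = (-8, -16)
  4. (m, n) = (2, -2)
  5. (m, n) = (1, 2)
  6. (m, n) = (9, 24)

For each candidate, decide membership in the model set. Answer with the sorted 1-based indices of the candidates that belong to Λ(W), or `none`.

Compute λ' = (2−√8)/2 = -0.41421, so π⊥(m,n) = m -0.41421·n.
[1] lift (-7,-18): star map gives 0.45584; window check -0.9 ≤ 0.45584 < 0.7 is true → IN Λ
[2] lift (1,6): star map gives -1.48528; window check -0.9 ≤ -1.48528 < 0.7 is false → out
[3] lift (-8,-16): star map gives -1.37258; window check -0.9 ≤ -1.37258 < 0.7 is false → out
[4] lift (2,-2): star map gives 2.82843; window check -0.9 ≤ 2.82843 < 0.7 is false → out
[5] lift (1,2): star map gives 0.17157; window check -0.9 ≤ 0.17157 < 0.7 is true → IN Λ
[6] lift (9,24): star map gives -0.94113; window check -0.9 ≤ -0.94113 < 0.7 is false → out

1, 5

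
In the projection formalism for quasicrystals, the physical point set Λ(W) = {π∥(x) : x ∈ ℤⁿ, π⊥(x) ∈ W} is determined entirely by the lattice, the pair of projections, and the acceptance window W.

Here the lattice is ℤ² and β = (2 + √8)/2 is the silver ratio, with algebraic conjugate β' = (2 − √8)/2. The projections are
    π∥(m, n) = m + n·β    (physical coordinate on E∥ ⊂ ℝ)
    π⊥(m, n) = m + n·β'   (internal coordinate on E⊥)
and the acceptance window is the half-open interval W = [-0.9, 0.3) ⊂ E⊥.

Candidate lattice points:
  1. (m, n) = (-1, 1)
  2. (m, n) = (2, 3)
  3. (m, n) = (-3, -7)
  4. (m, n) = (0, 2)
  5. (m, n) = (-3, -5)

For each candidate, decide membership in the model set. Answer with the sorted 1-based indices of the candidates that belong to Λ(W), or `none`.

3, 4

β' = (2−√8)/2 ≈ -0.41421.
candidate 1: (m,n)=(-1,1) → π∥ = -1+1·β ≈ 1.41421, π⊥ = -1+1·β' ≈ -1.41421 ∉ [-0.9, 0.3) ⇒ out
candidate 2: (m,n)=(2,3) → π∥ = 2+3·β ≈ 9.24264, π⊥ = 2+3·β' ≈ 0.75736 ∉ [-0.9, 0.3) ⇒ out
candidate 3: (m,n)=(-3,-7) → π∥ = -3-7·β ≈ -19.89949, π⊥ = -3-7·β' ≈ -0.10051 ∈ [-0.9, 0.3) ⇒ IN Λ
candidate 4: (m,n)=(0,2) → π∥ = 0+2·β ≈ 4.82843, π⊥ = 0+2·β' ≈ -0.82843 ∈ [-0.9, 0.3) ⇒ IN Λ
candidate 5: (m,n)=(-3,-5) → π∥ = -3-5·β ≈ -15.07107, π⊥ = -3-5·β' ≈ -0.92893 ∉ [-0.9, 0.3) ⇒ out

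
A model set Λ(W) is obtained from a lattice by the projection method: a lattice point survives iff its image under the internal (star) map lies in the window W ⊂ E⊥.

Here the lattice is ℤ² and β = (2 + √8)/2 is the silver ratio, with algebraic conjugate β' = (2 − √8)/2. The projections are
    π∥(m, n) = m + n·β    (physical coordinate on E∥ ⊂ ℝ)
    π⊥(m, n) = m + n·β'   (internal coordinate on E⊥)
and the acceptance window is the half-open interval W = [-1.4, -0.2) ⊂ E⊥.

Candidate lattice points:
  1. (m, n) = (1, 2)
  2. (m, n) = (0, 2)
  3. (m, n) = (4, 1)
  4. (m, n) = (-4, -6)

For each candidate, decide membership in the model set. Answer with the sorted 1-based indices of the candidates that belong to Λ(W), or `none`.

2

β' = (2−√8)/2 ≈ -0.4142.
[1] lift (1,2): star map gives 0.1716; window check -1.4 ≤ 0.1716 < -0.2 is false → out
[2] lift (0,2): star map gives -0.8284; window check -1.4 ≤ -0.8284 < -0.2 is true → IN Λ
[3] lift (4,1): star map gives 3.5858; window check -1.4 ≤ 3.5858 < -0.2 is false → out
[4] lift (-4,-6): star map gives -1.5147; window check -1.4 ≤ -1.5147 < -0.2 is false → out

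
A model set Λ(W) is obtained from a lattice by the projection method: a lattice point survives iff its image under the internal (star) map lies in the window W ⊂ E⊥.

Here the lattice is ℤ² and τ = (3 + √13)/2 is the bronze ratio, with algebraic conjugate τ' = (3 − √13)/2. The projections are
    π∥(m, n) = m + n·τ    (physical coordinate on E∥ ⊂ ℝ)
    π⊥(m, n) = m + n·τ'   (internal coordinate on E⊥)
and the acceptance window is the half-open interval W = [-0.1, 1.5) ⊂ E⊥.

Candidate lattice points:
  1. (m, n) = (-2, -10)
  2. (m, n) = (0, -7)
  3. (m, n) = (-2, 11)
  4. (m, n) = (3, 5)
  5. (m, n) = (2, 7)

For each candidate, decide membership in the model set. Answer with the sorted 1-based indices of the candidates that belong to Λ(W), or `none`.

1, 4

Numerically τ ≈ 3.302776 and τ' = −1/τ ≈ -0.302776.
candidate 1: (m,n)=(-2,-10) → π∥ = -2-10·τ ≈ -35.027756, π⊥ = -2-10·τ' ≈ 1.027756 ∈ [-0.1, 1.5) ⇒ IN Λ
candidate 2: (m,n)=(0,-7) → π∥ = 0-7·τ ≈ -23.119429, π⊥ = 0-7·τ' ≈ 2.119429 ∉ [-0.1, 1.5) ⇒ out
candidate 3: (m,n)=(-2,11) → π∥ = -2+11·τ ≈ 34.330532, π⊥ = -2+11·τ' ≈ -5.330532 ∉ [-0.1, 1.5) ⇒ out
candidate 4: (m,n)=(3,5) → π∥ = 3+5·τ ≈ 19.513878, π⊥ = 3+5·τ' ≈ 1.486122 ∈ [-0.1, 1.5) ⇒ IN Λ
candidate 5: (m,n)=(2,7) → π∥ = 2+7·τ ≈ 25.119429, π⊥ = 2+7·τ' ≈ -0.119429 ∉ [-0.1, 1.5) ⇒ out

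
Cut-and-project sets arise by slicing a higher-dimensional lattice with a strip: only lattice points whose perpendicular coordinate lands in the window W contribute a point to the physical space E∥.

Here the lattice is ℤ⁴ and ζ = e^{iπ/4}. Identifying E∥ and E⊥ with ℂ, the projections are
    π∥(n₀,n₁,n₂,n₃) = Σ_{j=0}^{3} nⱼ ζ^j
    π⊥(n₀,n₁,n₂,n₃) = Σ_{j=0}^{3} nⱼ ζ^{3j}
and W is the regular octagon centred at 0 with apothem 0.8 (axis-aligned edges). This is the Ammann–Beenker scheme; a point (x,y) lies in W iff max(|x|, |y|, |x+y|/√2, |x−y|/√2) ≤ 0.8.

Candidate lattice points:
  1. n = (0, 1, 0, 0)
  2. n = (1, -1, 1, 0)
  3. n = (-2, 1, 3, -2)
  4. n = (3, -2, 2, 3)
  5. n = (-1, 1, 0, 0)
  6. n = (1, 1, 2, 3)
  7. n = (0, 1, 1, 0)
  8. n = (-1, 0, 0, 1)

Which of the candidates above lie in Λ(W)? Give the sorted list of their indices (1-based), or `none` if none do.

7, 8

With ζ = e^{iπ/4} the internal vectors are ζ^0,ζ^3,ζ^6,ζ^9.
candidate 1: n = (0, 1, 0, 0) → π⊥ ≈ (-0.707107, +0.707107); max(|x|,|y|,|x±y|/√2) = 1.000000 > 0.8 ⇒ ∉ W
candidate 2: n = (1, -1, 1, 0) → π⊥ ≈ (+1.707107, -1.707107); max(|x|,|y|,|x±y|/√2) = 2.414214 > 0.8 ⇒ ∉ W
candidate 3: n = (-2, 1, 3, -2) → π⊥ ≈ (-4.121320, -3.707107); max(|x|,|y|,|x±y|/√2) = 5.535534 > 0.8 ⇒ ∉ W
candidate 4: n = (3, -2, 2, 3) → π⊥ ≈ (+6.535534, -1.292893); max(|x|,|y|,|x±y|/√2) = 6.535534 > 0.8 ⇒ ∉ W
candidate 5: n = (-1, 1, 0, 0) → π⊥ ≈ (-1.707107, +0.707107); max(|x|,|y|,|x±y|/√2) = 1.707107 > 0.8 ⇒ ∉ W
candidate 6: n = (1, 1, 2, 3) → π⊥ ≈ (+2.414214, +0.828427); max(|x|,|y|,|x±y|/√2) = 2.414214 > 0.8 ⇒ ∉ W
candidate 7: n = (0, 1, 1, 0) → π⊥ ≈ (-0.707107, -0.292893); max(|x|,|y|,|x±y|/√2) = 0.707107 ≤ 0.8 ⇒ ∈ W
candidate 8: n = (-1, 0, 0, 1) → π⊥ ≈ (-0.292893, +0.707107); max(|x|,|y|,|x±y|/√2) = 0.707107 ≤ 0.8 ⇒ ∈ W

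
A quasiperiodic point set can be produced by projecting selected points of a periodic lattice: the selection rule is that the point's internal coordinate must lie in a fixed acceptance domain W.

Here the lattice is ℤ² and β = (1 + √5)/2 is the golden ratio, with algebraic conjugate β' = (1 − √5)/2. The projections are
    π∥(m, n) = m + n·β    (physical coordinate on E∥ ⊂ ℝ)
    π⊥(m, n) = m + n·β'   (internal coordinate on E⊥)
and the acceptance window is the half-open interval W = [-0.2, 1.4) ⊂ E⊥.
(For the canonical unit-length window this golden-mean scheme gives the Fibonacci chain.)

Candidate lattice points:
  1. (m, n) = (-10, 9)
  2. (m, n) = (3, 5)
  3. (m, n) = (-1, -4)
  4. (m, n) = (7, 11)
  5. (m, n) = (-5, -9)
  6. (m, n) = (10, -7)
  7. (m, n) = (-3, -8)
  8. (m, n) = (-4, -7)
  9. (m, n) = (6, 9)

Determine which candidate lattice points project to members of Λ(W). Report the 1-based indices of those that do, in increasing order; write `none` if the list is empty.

2, 4, 5, 8, 9

Compute β' = (1−√5)/2 = -0.61803, so π⊥(m,n) = m -0.61803·n.
candidate 1: (m,n)=(-10,9) → π∥ = -10+9·β ≈ 4.56231, π⊥ = -10+9·β' ≈ -15.56231 ∉ [-0.2, 1.4) ⇒ out
candidate 2: (m,n)=(3,5) → π∥ = 3+5·β ≈ 11.09017, π⊥ = 3+5·β' ≈ -0.09017 ∈ [-0.2, 1.4) ⇒ IN Λ
candidate 3: (m,n)=(-1,-4) → π∥ = -1-4·β ≈ -7.47214, π⊥ = -1-4·β' ≈ 1.47214 ∉ [-0.2, 1.4) ⇒ out
candidate 4: (m,n)=(7,11) → π∥ = 7+11·β ≈ 24.79837, π⊥ = 7+11·β' ≈ 0.20163 ∈ [-0.2, 1.4) ⇒ IN Λ
candidate 5: (m,n)=(-5,-9) → π∥ = -5-9·β ≈ -19.56231, π⊥ = -5-9·β' ≈ 0.56231 ∈ [-0.2, 1.4) ⇒ IN Λ
candidate 6: (m,n)=(10,-7) → π∥ = 10-7·β ≈ -1.32624, π⊥ = 10-7·β' ≈ 14.32624 ∉ [-0.2, 1.4) ⇒ out
candidate 7: (m,n)=(-3,-8) → π∥ = -3-8·β ≈ -15.94427, π⊥ = -3-8·β' ≈ 1.94427 ∉ [-0.2, 1.4) ⇒ out
candidate 8: (m,n)=(-4,-7) → π∥ = -4-7·β ≈ -15.32624, π⊥ = -4-7·β' ≈ 0.32624 ∈ [-0.2, 1.4) ⇒ IN Λ
candidate 9: (m,n)=(6,9) → π∥ = 6+9·β ≈ 20.56231, π⊥ = 6+9·β' ≈ 0.43769 ∈ [-0.2, 1.4) ⇒ IN Λ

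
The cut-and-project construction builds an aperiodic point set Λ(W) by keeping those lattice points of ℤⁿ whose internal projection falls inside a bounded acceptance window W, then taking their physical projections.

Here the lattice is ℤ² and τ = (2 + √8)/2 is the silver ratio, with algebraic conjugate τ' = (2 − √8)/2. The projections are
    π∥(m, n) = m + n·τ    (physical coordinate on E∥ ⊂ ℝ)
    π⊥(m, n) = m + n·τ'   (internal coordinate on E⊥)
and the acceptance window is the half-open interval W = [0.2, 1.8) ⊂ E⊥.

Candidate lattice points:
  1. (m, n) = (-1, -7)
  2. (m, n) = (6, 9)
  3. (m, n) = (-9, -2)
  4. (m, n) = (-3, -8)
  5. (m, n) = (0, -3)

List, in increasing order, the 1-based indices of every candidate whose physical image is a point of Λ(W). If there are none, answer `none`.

4, 5

Compute τ' = (2−√8)/2 = -0.414214, so π⊥(m,n) = m -0.414214·n.
candidate 1: (m,n)=(-1,-7) → π∥ = -1-7·τ ≈ -17.899495, π⊥ = -1-7·τ' ≈ 1.899495 ∉ [0.2, 1.8) ⇒ out
candidate 2: (m,n)=(6,9) → π∥ = 6+9·τ ≈ 27.727922, π⊥ = 6+9·τ' ≈ 2.272078 ∉ [0.2, 1.8) ⇒ out
candidate 3: (m,n)=(-9,-2) → π∥ = -9-2·τ ≈ -13.828427, π⊥ = -9-2·τ' ≈ -8.171573 ∉ [0.2, 1.8) ⇒ out
candidate 4: (m,n)=(-3,-8) → π∥ = -3-8·τ ≈ -22.313708, π⊥ = -3-8·τ' ≈ 0.313708 ∈ [0.2, 1.8) ⇒ IN Λ
candidate 5: (m,n)=(0,-3) → π∥ = 0-3·τ ≈ -7.242641, π⊥ = 0-3·τ' ≈ 1.242641 ∈ [0.2, 1.8) ⇒ IN Λ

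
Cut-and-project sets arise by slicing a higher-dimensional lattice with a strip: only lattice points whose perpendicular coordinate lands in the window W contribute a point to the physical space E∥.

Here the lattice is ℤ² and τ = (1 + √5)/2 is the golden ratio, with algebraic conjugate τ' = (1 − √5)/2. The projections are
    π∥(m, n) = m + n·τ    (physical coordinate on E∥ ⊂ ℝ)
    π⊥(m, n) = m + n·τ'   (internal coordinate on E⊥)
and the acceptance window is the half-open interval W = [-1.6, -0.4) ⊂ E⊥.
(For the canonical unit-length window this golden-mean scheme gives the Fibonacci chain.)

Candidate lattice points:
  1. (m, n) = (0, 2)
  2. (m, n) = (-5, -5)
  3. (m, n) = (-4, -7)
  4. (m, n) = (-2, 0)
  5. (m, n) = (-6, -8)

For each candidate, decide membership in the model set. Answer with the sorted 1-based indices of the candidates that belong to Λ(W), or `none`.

Numerically τ ≈ 1.61803 and τ' = −1/τ ≈ -0.61803.
candidate 1: (m,n)=(0,2) → π∥ = 0+2·τ ≈ 3.23607, π⊥ = 0+2·τ' ≈ -1.23607 ∈ [-1.6, -0.4) ⇒ IN Λ
candidate 2: (m,n)=(-5,-5) → π∥ = -5-5·τ ≈ -13.09017, π⊥ = -5-5·τ' ≈ -1.90983 ∉ [-1.6, -0.4) ⇒ out
candidate 3: (m,n)=(-4,-7) → π∥ = -4-7·τ ≈ -15.32624, π⊥ = -4-7·τ' ≈ 0.32624 ∉ [-1.6, -0.4) ⇒ out
candidate 4: (m,n)=(-2,0) → π∥ = -2+0·τ ≈ -2.00000, π⊥ = -2+0·τ' ≈ -2.00000 ∉ [-1.6, -0.4) ⇒ out
candidate 5: (m,n)=(-6,-8) → π∥ = -6-8·τ ≈ -18.94427, π⊥ = -6-8·τ' ≈ -1.05573 ∈ [-1.6, -0.4) ⇒ IN Λ

1, 5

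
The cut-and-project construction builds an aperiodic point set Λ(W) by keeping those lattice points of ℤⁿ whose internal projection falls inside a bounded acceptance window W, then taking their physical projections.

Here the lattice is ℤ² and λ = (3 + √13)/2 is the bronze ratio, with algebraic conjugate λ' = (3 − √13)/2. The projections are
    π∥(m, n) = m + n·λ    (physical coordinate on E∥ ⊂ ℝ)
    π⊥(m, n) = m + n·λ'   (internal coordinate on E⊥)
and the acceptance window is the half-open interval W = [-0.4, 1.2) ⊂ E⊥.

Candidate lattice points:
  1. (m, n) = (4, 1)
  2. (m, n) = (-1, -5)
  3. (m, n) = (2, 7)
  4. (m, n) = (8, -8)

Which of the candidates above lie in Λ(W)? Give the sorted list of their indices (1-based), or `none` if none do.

2, 3

Compute λ' = (3−√13)/2 = -0.30278, so π⊥(m,n) = m -0.30278·n.
[1] lift (4,1): star map gives 3.69722; window check -0.4 ≤ 3.69722 < 1.2 is false → out
[2] lift (-1,-5): star map gives 0.51388; window check -0.4 ≤ 0.51388 < 1.2 is true → IN Λ
[3] lift (2,7): star map gives -0.11943; window check -0.4 ≤ -0.11943 < 1.2 is true → IN Λ
[4] lift (8,-8): star map gives 10.42221; window check -0.4 ≤ 10.42221 < 1.2 is false → out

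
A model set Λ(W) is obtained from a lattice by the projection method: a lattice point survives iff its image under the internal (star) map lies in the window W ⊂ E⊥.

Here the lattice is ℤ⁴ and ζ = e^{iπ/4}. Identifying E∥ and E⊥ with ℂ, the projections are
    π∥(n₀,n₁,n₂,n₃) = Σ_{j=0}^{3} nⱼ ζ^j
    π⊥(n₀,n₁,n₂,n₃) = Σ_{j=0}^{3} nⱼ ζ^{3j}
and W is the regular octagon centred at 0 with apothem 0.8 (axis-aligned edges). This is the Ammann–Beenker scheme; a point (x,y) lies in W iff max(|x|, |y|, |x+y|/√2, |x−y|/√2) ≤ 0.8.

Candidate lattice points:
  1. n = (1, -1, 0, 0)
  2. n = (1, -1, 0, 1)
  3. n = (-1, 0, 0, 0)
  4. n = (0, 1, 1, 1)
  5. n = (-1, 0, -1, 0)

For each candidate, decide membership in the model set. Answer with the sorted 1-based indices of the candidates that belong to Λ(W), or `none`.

4

Internal map: ζ^{3j} for j=0..3 gives (1,0), (−√2/2,√2/2), (0,−1), (√2/2,√2/2).
#1 (1, -1, 0, 0): internal (1.707107, -0.707107); octagon support 1.707107 vs apothem 0.8 → ∉ W
#2 (1, -1, 0, 1): internal (2.414214, 0.000000); octagon support 2.414214 vs apothem 0.8 → ∉ W
#3 (-1, 0, 0, 0): internal (-1.000000, 0.000000); octagon support 1.000000 vs apothem 0.8 → ∉ W
#4 (0, 1, 1, 1): internal (0.000000, 0.414214); octagon support 0.414214 vs apothem 0.8 → ∈ W
#5 (-1, 0, -1, 0): internal (-1.000000, 1.000000); octagon support 1.414214 vs apothem 0.8 → ∉ W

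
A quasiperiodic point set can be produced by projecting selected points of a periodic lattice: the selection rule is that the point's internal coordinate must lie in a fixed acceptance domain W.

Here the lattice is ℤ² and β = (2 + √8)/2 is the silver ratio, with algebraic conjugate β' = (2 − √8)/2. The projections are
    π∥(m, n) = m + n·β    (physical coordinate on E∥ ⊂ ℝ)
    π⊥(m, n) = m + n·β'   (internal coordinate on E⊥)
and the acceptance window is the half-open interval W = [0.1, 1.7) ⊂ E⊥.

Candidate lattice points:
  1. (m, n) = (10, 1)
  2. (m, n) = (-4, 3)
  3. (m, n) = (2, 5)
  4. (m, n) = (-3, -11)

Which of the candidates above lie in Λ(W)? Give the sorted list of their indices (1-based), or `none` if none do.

β' = (2−√8)/2 ≈ -0.4142.
candidate 1: (m,n)=(10,1) → π∥ = 10+1·β ≈ 12.4142, π⊥ = 10+1·β' ≈ 9.5858 ∉ [0.1, 1.7) ⇒ out
candidate 2: (m,n)=(-4,3) → π∥ = -4+3·β ≈ 3.2426, π⊥ = -4+3·β' ≈ -5.2426 ∉ [0.1, 1.7) ⇒ out
candidate 3: (m,n)=(2,5) → π∥ = 2+5·β ≈ 14.0711, π⊥ = 2+5·β' ≈ -0.0711 ∉ [0.1, 1.7) ⇒ out
candidate 4: (m,n)=(-3,-11) → π∥ = -3-11·β ≈ -29.5563, π⊥ = -3-11·β' ≈ 1.5563 ∈ [0.1, 1.7) ⇒ IN Λ

4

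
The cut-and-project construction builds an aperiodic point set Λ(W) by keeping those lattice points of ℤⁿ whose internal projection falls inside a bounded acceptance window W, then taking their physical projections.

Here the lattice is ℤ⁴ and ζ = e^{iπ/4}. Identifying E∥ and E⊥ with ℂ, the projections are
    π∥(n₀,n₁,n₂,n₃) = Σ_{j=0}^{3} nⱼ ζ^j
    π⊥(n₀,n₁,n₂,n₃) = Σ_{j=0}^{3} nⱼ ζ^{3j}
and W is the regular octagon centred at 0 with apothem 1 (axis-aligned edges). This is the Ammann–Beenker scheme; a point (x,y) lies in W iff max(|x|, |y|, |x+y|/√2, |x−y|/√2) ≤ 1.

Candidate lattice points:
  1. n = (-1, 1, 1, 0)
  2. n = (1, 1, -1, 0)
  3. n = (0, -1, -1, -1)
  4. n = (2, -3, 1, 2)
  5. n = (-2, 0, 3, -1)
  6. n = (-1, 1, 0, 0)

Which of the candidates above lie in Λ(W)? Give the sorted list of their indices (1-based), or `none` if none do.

With ζ = e^{iπ/4} the internal vectors are ζ^0,ζ^3,ζ^6,ζ^9.
#1 (-1, 1, 1, 0): internal (-1.70711, -0.29289); octagon support 1.70711 vs apothem 1 → ∉ W
#2 (1, 1, -1, 0): internal (0.29289, 1.70711); octagon support 1.70711 vs apothem 1 → ∉ W
#3 (0, -1, -1, -1): internal (0.00000, -0.41421); octagon support 0.41421 vs apothem 1 → ∈ W
#4 (2, -3, 1, 2): internal (5.53553, -1.70711); octagon support 5.53553 vs apothem 1 → ∉ W
#5 (-2, 0, 3, -1): internal (-2.70711, -3.70711); octagon support 4.53553 vs apothem 1 → ∉ W
#6 (-1, 1, 0, 0): internal (-1.70711, 0.70711); octagon support 1.70711 vs apothem 1 → ∉ W

3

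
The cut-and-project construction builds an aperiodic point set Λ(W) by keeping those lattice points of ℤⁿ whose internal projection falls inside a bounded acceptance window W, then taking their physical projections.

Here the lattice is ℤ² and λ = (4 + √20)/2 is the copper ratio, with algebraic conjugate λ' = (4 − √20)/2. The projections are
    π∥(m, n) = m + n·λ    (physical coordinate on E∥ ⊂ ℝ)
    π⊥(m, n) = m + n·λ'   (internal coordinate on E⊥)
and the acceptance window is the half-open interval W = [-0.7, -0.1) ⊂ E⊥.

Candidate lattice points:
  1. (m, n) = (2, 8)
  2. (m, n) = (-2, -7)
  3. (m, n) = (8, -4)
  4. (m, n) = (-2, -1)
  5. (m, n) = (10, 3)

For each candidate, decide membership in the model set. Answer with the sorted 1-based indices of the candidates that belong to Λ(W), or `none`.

Compute λ' = (4−√20)/2 = -0.2361, so π⊥(m,n) = m -0.2361·n.
[1] lift (2,8): star map gives 0.1115; window check -0.7 ≤ 0.1115 < -0.1 is false → out
[2] lift (-2,-7): star map gives -0.3475; window check -0.7 ≤ -0.3475 < -0.1 is true → IN Λ
[3] lift (8,-4): star map gives 8.9443; window check -0.7 ≤ 8.9443 < -0.1 is false → out
[4] lift (-2,-1): star map gives -1.7639; window check -0.7 ≤ -1.7639 < -0.1 is false → out
[5] lift (10,3): star map gives 9.2918; window check -0.7 ≤ 9.2918 < -0.1 is false → out

2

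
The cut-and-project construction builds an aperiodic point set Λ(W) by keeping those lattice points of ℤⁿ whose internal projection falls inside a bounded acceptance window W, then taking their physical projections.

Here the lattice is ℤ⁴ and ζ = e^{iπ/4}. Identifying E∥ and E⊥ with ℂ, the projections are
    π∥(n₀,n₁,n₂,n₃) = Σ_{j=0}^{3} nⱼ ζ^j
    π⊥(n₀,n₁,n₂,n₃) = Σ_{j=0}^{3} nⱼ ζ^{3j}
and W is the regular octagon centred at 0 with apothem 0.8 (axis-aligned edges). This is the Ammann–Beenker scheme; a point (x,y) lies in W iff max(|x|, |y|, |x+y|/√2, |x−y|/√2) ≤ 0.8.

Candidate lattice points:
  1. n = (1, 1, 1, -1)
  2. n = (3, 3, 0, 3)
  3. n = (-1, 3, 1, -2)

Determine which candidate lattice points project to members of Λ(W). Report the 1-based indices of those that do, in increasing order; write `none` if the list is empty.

none

Internal map: ζ^{3j} for j=0..3 gives (1,0), (−√2/2,√2/2), (0,−1), (√2/2,√2/2).
#1 (1, 1, 1, -1): internal (-0.4142, -1.0000); octagon support 1.0000 vs apothem 0.8 → ∉ W
#2 (3, 3, 0, 3): internal (3.0000, 4.2426); octagon support 5.1213 vs apothem 0.8 → ∉ W
#3 (-1, 3, 1, -2): internal (-4.5355, -0.2929); octagon support 4.5355 vs apothem 0.8 → ∉ W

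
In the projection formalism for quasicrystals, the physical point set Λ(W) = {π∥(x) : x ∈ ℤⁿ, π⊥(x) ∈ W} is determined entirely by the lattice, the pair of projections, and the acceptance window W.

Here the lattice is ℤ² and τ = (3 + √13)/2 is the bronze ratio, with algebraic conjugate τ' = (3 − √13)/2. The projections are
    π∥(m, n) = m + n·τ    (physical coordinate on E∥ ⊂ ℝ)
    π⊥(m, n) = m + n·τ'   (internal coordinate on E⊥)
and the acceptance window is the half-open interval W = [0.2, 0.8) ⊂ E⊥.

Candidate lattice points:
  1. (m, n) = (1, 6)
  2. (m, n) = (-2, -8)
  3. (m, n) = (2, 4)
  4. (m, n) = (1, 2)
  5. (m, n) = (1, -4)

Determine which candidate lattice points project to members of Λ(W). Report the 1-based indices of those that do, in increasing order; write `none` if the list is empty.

τ' = (3−√13)/2 ≈ -0.3028.
#1 (1,6): internal coord 1 + (6)·τ' = -0.8167; -0.8167 ∉ [0.2, 0.8) → out
#2 (-2,-8): internal coord -2 + (-8)·τ' = +0.4222; +0.4222 ∈ [0.2, 0.8) → IN Λ
#3 (2,4): internal coord 2 + (4)·τ' = +0.7889; +0.7889 ∈ [0.2, 0.8) → IN Λ
#4 (1,2): internal coord 1 + (2)·τ' = +0.3944; +0.3944 ∈ [0.2, 0.8) → IN Λ
#5 (1,-4): internal coord 1 + (-4)·τ' = +2.2111; +2.2111 ∉ [0.2, 0.8) → out

2, 3, 4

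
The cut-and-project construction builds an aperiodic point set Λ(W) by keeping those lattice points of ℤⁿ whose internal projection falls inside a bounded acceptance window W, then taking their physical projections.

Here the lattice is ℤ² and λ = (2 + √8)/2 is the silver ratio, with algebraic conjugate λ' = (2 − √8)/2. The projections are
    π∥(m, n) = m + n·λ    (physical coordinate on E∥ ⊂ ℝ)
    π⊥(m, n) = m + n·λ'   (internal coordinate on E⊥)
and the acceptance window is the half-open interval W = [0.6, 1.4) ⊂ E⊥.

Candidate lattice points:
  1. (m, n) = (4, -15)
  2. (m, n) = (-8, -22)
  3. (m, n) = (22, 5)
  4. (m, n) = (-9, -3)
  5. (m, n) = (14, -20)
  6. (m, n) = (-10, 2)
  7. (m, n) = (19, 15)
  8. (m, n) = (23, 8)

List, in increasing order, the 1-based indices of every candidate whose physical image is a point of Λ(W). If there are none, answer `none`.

2

Compute λ' = (2−√8)/2 = -0.4142, so π⊥(m,n) = m -0.4142·n.
candidate 1: (m,n)=(4,-15) → π∥ = 4-15·λ ≈ -32.2132, π⊥ = 4-15·λ' ≈ 10.2132 ∉ [0.6, 1.4) ⇒ out
candidate 2: (m,n)=(-8,-22) → π∥ = -8-22·λ ≈ -61.1127, π⊥ = -8-22·λ' ≈ 1.1127 ∈ [0.6, 1.4) ⇒ IN Λ
candidate 3: (m,n)=(22,5) → π∥ = 22+5·λ ≈ 34.0711, π⊥ = 22+5·λ' ≈ 19.9289 ∉ [0.6, 1.4) ⇒ out
candidate 4: (m,n)=(-9,-3) → π∥ = -9-3·λ ≈ -16.2426, π⊥ = -9-3·λ' ≈ -7.7574 ∉ [0.6, 1.4) ⇒ out
candidate 5: (m,n)=(14,-20) → π∥ = 14-20·λ ≈ -34.2843, π⊥ = 14-20·λ' ≈ 22.2843 ∉ [0.6, 1.4) ⇒ out
candidate 6: (m,n)=(-10,2) → π∥ = -10+2·λ ≈ -5.1716, π⊥ = -10+2·λ' ≈ -10.8284 ∉ [0.6, 1.4) ⇒ out
candidate 7: (m,n)=(19,15) → π∥ = 19+15·λ ≈ 55.2132, π⊥ = 19+15·λ' ≈ 12.7868 ∉ [0.6, 1.4) ⇒ out
candidate 8: (m,n)=(23,8) → π∥ = 23+8·λ ≈ 42.3137, π⊥ = 23+8·λ' ≈ 19.6863 ∉ [0.6, 1.4) ⇒ out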